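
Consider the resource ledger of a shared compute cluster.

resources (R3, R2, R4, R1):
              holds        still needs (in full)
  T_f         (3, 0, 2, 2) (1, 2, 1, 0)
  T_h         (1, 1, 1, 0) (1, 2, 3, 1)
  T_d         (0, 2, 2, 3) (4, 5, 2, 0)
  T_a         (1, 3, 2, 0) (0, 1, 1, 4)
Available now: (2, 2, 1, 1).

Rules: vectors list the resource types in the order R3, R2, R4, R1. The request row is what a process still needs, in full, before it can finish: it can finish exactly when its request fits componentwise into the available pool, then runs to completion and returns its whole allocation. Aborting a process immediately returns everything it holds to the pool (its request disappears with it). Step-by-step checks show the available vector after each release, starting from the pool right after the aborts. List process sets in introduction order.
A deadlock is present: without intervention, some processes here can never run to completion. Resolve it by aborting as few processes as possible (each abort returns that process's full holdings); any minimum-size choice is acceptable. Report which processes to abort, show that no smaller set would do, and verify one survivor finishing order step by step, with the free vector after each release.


Abort T_a.
Key observation: before aborting T_a, T_d was permanently blocked — no order could ever run it; afterwards it completes at step 2.
No smaller set exists: with zero aborts the deadlock remains.
One survivor order: T_h, T_d, T_f. Walking it through (post-abort pool first):
  pool = (3, 5, 3, 1)
  run T_h (needs (1, 2, 3, 1), free (3, 5, 3, 1)); after release of (1, 1, 1, 0) the pool is (4, 6, 4, 1)
  run T_d (needs (4, 5, 2, 0), free (4, 6, 4, 1)); after release of (0, 2, 2, 3) the pool is (4, 8, 6, 4)
  run T_f (needs (1, 2, 1, 0), free (4, 8, 6, 4)); after release of (3, 0, 2, 2) the pool is (7, 8, 8, 6)


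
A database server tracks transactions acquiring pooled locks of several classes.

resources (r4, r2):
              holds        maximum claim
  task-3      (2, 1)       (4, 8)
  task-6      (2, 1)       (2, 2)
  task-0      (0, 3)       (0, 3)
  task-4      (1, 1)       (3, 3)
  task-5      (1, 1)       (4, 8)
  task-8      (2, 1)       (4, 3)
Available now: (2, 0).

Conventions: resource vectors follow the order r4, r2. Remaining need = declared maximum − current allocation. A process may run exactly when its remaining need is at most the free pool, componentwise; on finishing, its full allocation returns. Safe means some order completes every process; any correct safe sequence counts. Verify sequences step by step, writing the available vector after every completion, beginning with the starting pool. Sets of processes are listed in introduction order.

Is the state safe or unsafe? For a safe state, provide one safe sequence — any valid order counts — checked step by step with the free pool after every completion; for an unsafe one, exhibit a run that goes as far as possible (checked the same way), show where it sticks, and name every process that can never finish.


UNSAFE.
Key observation: after task-0, task-8, task-6, task-4 complete, (7, 6) is the best the pool ever gets, yet each leftover process wants more r2.
Going as far as possible: task-0, task-8, task-6, task-4; after that, nothing fits. Step-by-step check:
  pool = (2, 0)
  task-0: need (0, 0) fits (2, 0); releases (0, 3), pool now (2, 3)
  task-8: need (2, 2) fits (2, 3); releases (2, 1), pool now (4, 4)
  task-6: need (0, 1) fits (4, 4); releases (2, 1), pool now (6, 5)
  task-4: need (2, 2) fits (6, 5); releases (1, 1), pool now (7, 6)
  task-3 cannot run: need (2, 7) vs free (7, 6) (insufficient r2)
  task-5 cannot run: need (3, 7) vs free (7, 6) (insufficient r2)
Permanently blocked: task-3 and task-5.


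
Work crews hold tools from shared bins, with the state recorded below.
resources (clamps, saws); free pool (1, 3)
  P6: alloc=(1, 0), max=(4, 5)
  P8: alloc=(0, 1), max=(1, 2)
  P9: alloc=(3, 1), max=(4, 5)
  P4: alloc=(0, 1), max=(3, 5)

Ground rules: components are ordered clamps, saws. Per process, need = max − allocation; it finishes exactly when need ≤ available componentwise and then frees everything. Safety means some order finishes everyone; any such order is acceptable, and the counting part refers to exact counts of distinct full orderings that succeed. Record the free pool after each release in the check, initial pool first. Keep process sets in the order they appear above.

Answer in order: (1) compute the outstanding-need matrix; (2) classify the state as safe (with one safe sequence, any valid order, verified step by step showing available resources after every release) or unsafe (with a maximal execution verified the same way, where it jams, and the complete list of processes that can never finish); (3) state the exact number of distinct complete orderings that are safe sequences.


(1) Need matrix, components ordered clamps, saws:
  P6: (3, 5)
  P8: (1, 1)
  P9: (1, 4)
  P4: (3, 4)
(2) SAFE. One safe sequence: P8, P9, P4, P6.
Key observation: P8 is the earliest step where a requested resource binds exactly: need (1, 1), pool (1, 3) at its turn.
Check, step by step:
  pool = (1, 3)
  run P8 (needs (1, 1), free (1, 3)); after release of (0, 1) the pool is (1, 4)
  run P9 (needs (1, 4), free (1, 4)); after release of (3, 1) the pool is (4, 5)
  run P4 (needs (3, 4), free (4, 5)); after release of (0, 1) the pool is (4, 6)
  run P6 (needs (3, 5), free (4, 6)); after release of (1, 0) the pool is (5, 6)
(3) The exact count: 2 of the possible complete orderings are safe sequences.


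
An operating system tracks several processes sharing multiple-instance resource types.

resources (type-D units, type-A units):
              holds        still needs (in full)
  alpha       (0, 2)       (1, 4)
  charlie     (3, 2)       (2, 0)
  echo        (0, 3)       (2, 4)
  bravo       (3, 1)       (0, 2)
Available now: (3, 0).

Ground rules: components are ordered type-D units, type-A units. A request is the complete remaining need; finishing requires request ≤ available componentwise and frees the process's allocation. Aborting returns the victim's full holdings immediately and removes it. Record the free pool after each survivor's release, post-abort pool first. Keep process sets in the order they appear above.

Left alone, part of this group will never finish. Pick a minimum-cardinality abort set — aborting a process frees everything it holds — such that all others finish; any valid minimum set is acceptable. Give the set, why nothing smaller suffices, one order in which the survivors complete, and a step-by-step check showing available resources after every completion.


The answer: abort echo.
Key observation: the deadlocked alpha becomes finishable only because echo released (0, 3); it completes at step 2 below.
No smaller set exists: with zero aborts the deadlock remains.
Survivors finish in the order: charlie, alpha, bravo. Verifying each step (pool after the aborts first):
  pool = (3, 3)
  charlie: need (2, 0) fits (3, 3); releases (3, 2), pool now (6, 5)
  alpha: need (1, 4) fits (6, 5); releases (0, 2), pool now (6, 7)
  bravo: need (0, 2) fits (6, 7); releases (3, 1), pool now (9, 8)


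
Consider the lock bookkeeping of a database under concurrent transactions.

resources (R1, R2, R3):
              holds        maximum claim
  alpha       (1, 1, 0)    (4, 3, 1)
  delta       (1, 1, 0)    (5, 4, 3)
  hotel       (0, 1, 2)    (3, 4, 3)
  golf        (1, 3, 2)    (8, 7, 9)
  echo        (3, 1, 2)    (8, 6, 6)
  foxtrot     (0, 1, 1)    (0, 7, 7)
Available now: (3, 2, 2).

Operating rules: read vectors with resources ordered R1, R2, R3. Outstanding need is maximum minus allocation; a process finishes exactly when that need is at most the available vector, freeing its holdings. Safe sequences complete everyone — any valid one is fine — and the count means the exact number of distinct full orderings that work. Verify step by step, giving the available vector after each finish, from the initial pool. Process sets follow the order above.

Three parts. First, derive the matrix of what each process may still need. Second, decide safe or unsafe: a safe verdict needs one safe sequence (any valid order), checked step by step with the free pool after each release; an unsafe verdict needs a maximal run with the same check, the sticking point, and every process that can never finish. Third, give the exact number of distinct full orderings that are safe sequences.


(1) Need matrix, components ordered R1, R2, R3:
  alpha: (3, 2, 1)
  delta: (4, 3, 3)
  hotel: (3, 3, 1)
  golf: (7, 4, 7)
  echo: (5, 5, 4)
  foxtrot: (0, 6, 6)
(2) The state is SAFE; one workable sequence: alpha, hotel, delta, echo, foxtrot, golf.
Key observation: the order's first zero-slack moment is alpha ((3, 2, 1) needed, (3, 2, 2) free — a requested resource with nothing to spare).
Check, step by step:
  pool = (3, 2, 2)
  run alpha (needs (3, 2, 1), free (3, 2, 2)); after release of (1, 1, 0) the pool is (4, 3, 2)
  run hotel (needs (3, 3, 1), free (4, 3, 2)); after release of (0, 1, 2) the pool is (4, 4, 4)
  run delta (needs (4, 3, 3), free (4, 4, 4)); after release of (1, 1, 0) the pool is (5, 5, 4)
  run echo (needs (5, 5, 4), free (5, 5, 4)); after release of (3, 1, 2) the pool is (8, 6, 6)
  run foxtrot (needs (0, 6, 6), free (8, 6, 6)); after release of (0, 1, 1) the pool is (8, 7, 7)
  run golf (needs (7, 4, 7), free (8, 7, 7)); after release of (1, 3, 2) the pool is (9, 10, 9)
(3) Exactly 1 of the possible complete orderings is a safe sequence.


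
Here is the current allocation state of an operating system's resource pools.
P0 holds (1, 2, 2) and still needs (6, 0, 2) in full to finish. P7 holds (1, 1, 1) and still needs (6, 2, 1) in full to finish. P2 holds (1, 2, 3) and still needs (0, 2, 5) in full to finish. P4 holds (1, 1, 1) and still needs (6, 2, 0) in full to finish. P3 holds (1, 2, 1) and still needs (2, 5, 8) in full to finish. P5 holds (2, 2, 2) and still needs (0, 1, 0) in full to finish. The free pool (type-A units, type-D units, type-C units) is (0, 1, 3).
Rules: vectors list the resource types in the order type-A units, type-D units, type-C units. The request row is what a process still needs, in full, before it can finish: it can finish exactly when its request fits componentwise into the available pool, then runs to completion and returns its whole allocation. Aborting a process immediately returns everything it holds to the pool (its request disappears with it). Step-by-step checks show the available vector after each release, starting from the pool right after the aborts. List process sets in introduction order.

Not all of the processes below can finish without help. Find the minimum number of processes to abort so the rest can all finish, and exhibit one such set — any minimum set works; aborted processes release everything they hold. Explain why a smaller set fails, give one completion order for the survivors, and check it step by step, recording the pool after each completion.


The answer: abort P7 and P4.
Key observation: before aborting P7 and P4, P0 was permanently blocked — no order could ever run it; afterwards it completes at step 4.
No one abort is enough; case by case: P0 alone leaves P7 blocked (short on type-A units); P7 alone leaves P0 blocked (short on type-A units); P2 alone leaves P0 blocked (short on type-A units); P4 alone leaves P0 blocked (short on type-A units); P3 alone leaves P0 blocked (short on type-A units); P5 alone leaves P0 blocked (short on type-A units).
Survivors finish in the order: P2, P3, P5, P0. Walking it through (pool after the aborts first):
  pool = (2, 3, 5)
  P2 needs (0, 2, 5) <= (2, 3, 5) -> finishes; pool += (1, 2, 3) = (3, 5, 8)
  P3 needs (2, 5, 8) <= (3, 5, 8) -> finishes; pool += (1, 2, 1) = (4, 7, 9)
  P5 needs (0, 1, 0) <= (4, 7, 9) -> finishes; pool += (2, 2, 2) = (6, 9, 11)
  P0 needs (6, 0, 2) <= (6, 9, 11) -> finishes; pool += (1, 2, 2) = (7, 11, 13)


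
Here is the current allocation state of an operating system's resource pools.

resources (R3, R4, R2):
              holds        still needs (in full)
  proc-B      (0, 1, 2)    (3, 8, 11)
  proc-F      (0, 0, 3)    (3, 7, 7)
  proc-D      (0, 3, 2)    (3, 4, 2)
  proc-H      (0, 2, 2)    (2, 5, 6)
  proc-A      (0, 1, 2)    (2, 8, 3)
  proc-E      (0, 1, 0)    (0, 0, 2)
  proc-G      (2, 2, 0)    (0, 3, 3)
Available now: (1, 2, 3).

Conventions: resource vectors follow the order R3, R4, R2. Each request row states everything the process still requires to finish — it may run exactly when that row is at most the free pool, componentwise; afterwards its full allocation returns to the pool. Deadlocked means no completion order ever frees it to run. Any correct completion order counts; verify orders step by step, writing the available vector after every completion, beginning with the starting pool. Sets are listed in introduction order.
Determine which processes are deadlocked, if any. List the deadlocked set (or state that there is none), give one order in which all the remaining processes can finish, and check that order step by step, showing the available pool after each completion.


Nothing here is deadlocked.
Key observation: there is always a runnable process — proc-E first — so the state unwinds completely.
One completion order for the rest: proc-E, proc-G, proc-D, proc-A, proc-H, proc-F, proc-B. Verifying each step:
  pool = (1, 2, 3)
  proc-E needs (0, 0, 2) <= (1, 2, 3) -> finishes; pool += (0, 1, 0) = (1, 3, 3)
  proc-G needs (0, 3, 3) <= (1, 3, 3) -> finishes; pool += (2, 2, 0) = (3, 5, 3)
  proc-D needs (3, 4, 2) <= (3, 5, 3) -> finishes; pool += (0, 3, 2) = (3, 8, 5)
  proc-A needs (2, 8, 3) <= (3, 8, 5) -> finishes; pool += (0, 1, 2) = (3, 9, 7)
  proc-H needs (2, 5, 6) <= (3, 9, 7) -> finishes; pool += (0, 2, 2) = (3, 11, 9)
  proc-F needs (3, 7, 7) <= (3, 11, 9) -> finishes; pool += (0, 0, 3) = (3, 11, 12)
  proc-B needs (3, 8, 11) <= (3, 11, 12) -> finishes; pool += (0, 1, 2) = (3, 12, 14)


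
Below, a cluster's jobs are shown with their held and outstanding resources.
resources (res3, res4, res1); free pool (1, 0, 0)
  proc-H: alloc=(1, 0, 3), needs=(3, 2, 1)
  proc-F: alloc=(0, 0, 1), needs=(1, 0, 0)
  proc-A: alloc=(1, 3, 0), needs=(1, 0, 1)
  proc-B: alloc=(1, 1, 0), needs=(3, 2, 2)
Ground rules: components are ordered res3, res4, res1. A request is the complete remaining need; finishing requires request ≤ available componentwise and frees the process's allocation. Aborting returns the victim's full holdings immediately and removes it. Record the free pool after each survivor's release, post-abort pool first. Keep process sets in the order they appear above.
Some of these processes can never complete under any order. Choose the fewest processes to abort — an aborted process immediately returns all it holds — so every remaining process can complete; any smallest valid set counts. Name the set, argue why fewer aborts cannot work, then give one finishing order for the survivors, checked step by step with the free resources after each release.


Minimum abort set: proc-B.
Key observation: proc-H had no path to completion before; after the abort of proc-B ((1, 1, 0) returned), step 3 is where it fits.
Minimality: the empty abort set fails — the state is deadlocked as it stands.
Survivors finish in the order: proc-F, proc-A, proc-H. Walking it through (pool after the aborts first):
  pool = (2, 1, 0)
  run proc-F (needs (1, 0, 0), free (2, 1, 0)); after release of (0, 0, 1) the pool is (2, 1, 1)
  run proc-A (needs (1, 0, 1), free (2, 1, 1)); after release of (1, 3, 0) the pool is (3, 4, 1)
  run proc-H (needs (3, 2, 1), free (3, 4, 1)); after release of (1, 0, 3) the pool is (4, 4, 4)


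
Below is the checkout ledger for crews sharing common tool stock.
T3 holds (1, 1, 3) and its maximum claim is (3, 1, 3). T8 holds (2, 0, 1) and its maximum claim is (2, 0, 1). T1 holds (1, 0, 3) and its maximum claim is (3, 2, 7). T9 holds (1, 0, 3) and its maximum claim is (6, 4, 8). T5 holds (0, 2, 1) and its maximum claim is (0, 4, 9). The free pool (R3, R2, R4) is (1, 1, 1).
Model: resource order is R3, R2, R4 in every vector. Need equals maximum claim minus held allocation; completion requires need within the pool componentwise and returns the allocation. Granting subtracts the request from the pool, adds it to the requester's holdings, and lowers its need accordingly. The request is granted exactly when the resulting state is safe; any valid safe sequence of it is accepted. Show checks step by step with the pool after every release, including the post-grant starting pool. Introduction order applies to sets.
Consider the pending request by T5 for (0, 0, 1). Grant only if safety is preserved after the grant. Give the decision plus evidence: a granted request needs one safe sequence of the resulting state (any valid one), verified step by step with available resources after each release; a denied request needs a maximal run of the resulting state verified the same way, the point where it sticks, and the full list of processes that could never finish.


GRANT. The post-grant state is safe; one safe sequence: T8, T3, T1, T5, T9.
Key observation: the grant leaves (1, 1, 0) free — enough for T8, whose release restarts the cascade.
Verifying the post-grant state step by step:
  pool = (1, 1, 0)
  T8 needs (0, 0, 0) <= (1, 1, 0) -> finishes; pool += (2, 0, 1) = (3, 1, 1)
  T3 needs (2, 0, 0) <= (3, 1, 1) -> finishes; pool += (1, 1, 3) = (4, 2, 4)
  T1 needs (2, 2, 4) <= (4, 2, 4) -> finishes; pool += (1, 0, 3) = (5, 2, 7)
  T5 needs (0, 2, 7) <= (5, 2, 7) -> finishes; pool += (0, 2, 2) = (5, 4, 9)
  T9 needs (5, 4, 5) <= (5, 4, 9) -> finishes; pool += (1, 0, 3) = (6, 4, 12)


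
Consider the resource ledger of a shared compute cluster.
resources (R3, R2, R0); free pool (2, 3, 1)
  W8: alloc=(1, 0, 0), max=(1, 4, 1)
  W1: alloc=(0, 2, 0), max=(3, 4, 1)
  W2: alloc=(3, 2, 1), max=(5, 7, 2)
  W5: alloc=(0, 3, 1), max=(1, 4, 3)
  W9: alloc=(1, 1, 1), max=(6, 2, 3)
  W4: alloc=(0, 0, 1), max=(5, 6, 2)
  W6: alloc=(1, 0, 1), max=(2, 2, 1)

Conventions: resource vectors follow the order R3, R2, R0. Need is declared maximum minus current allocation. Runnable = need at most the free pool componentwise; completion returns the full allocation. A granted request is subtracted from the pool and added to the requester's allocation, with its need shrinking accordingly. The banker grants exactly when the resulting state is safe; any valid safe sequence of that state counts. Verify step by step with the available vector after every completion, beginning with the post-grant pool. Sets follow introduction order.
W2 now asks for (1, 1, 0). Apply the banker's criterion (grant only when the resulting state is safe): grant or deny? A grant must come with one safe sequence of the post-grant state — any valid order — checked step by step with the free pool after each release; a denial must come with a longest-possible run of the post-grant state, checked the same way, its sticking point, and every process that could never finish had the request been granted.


GRANT. The post-grant state is safe; one safe sequence: W6, W5, W2, W4, W1, W8, W9.
Key observation: with (1, 2, 1) left after the transfer, W6 can run at once — the state stays safe.
Verifying the post-grant state step by step:
  pool = (1, 2, 1)
  W6 needs (1, 2, 0) <= (1, 2, 1) -> finishes; pool += (1, 0, 1) = (2, 2, 2)
  W5 needs (1, 1, 2) <= (2, 2, 2) -> finishes; pool += (0, 3, 1) = (2, 5, 3)
  W2 needs (1, 4, 1) <= (2, 5, 3) -> finishes; pool += (4, 3, 1) = (6, 8, 4)
  W4 needs (5, 6, 1) <= (6, 8, 4) -> finishes; pool += (0, 0, 1) = (6, 8, 5)
  W1 needs (3, 2, 1) <= (6, 8, 5) -> finishes; pool += (0, 2, 0) = (6, 10, 5)
  W8 needs (0, 4, 1) <= (6, 10, 5) -> finishes; pool += (1, 0, 0) = (7, 10, 5)
  W9 needs (5, 1, 2) <= (7, 10, 5) -> finishes; pool += (1, 1, 1) = (8, 11, 6)


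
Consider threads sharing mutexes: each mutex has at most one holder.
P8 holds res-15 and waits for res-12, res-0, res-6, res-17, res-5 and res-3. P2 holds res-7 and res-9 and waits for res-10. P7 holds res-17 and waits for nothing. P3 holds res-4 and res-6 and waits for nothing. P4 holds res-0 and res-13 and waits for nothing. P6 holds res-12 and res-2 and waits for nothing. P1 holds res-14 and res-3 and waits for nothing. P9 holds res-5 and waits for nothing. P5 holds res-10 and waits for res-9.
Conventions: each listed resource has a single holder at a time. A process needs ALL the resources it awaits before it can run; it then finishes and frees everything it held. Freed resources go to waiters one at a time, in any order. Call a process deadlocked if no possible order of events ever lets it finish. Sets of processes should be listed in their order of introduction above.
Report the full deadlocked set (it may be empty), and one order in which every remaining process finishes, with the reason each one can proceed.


The deadlocked set is P2 and P5.
Key observation: P2 -> P5 -> P2 is a circular wait — nothing in it can go first; no other process is dragged down with it.
One completion order for the rest: P9, P3, P1, P4, P6, P7, P8.
Step-by-step check:
  P9 waits on nothing -> runs at once and releases res-5
  P3 waits on nothing -> runs at once and releases res-4 and res-6
  P1 waits on nothing -> runs at once and releases res-14 and res-3
  P4 waits on nothing -> runs at once and releases res-0 and res-13
  P6 waits on nothing -> runs at once and releases res-12 and res-2
  P7 waits on nothing -> runs at once and releases res-17
  run P8 (all its waits — res-12, res-0, res-6, res-17, res-5 and res-3 — are resolved); releases res-15


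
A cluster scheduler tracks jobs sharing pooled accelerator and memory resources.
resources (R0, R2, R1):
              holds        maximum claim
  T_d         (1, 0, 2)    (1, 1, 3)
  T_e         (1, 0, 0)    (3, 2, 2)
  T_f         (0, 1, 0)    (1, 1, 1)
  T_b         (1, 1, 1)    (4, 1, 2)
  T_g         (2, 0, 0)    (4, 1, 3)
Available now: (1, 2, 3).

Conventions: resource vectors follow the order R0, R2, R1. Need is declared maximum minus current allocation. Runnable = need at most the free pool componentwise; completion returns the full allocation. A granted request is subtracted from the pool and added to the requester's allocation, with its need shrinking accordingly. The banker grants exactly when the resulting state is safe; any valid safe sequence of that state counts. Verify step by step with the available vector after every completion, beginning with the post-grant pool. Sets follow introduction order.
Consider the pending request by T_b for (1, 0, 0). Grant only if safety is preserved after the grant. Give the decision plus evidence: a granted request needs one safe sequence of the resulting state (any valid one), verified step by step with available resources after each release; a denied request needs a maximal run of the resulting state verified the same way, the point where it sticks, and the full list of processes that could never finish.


DENY. Granting would leave the state unsafe.
Key observation: once T_d, T_f finish, the pool peaks at (1, 3, 5) — and every remaining process still needs more R0 than that.
Pretend the grant happened; the run T_d, T_f goes as far as possible. Check, step by step:
  pool = (0, 2, 3)
  T_d needs (0, 1, 1) <= (0, 2, 3) -> finishes; pool += (1, 0, 2) = (1, 2, 5)
  T_f needs (1, 0, 1) <= (1, 2, 5) -> finishes; pool += (0, 1, 0) = (1, 3, 5)
  T_e cannot run: need (2, 2, 2) vs free (1, 3, 5) (insufficient R0)
  T_b cannot run: need (2, 0, 1) vs free (1, 3, 5) (insufficient R0)
  T_g cannot run: need (2, 1, 3) vs free (1, 3, 5) (insufficient R0)
Processes that could never finish after the grant: T_e, T_b and T_g.


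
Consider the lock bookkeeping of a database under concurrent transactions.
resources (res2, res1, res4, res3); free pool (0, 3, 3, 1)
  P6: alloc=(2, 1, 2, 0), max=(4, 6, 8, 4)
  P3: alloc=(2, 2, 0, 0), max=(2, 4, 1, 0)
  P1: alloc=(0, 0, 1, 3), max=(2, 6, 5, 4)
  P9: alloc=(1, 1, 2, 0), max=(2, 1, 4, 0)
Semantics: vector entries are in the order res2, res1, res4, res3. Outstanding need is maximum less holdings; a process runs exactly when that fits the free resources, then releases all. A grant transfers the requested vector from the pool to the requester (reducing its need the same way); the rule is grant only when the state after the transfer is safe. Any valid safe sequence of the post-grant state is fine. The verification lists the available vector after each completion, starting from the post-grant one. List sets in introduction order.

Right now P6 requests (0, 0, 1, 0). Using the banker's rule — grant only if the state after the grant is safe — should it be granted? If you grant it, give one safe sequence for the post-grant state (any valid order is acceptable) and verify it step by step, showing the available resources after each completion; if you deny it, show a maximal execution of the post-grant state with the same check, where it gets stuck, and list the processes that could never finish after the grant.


GRANT: granting preserves safety; a valid post-grant sequence is P3, P9, P1, P6.
Key observation: after the grant the pool drops to (0, 3, 2, 1), which still lets P3 finish first and unwind the rest.
Check on the post-grant state, step by step:
  pool = (0, 3, 2, 1)
  P3: need (0, 2, 1, 0) fits (0, 3, 2, 1); releases (2, 2, 0, 0), pool now (2, 5, 2, 1)
  P9: need (1, 0, 2, 0) fits (2, 5, 2, 1); releases (1, 1, 2, 0), pool now (3, 6, 4, 1)
  P1: need (2, 6, 4, 1) fits (3, 6, 4, 1); releases (0, 0, 1, 3), pool now (3, 6, 5, 4)
  P6: need (2, 5, 5, 4) fits (3, 6, 5, 4); releases (2, 1, 3, 0), pool now (5, 7, 8, 4)


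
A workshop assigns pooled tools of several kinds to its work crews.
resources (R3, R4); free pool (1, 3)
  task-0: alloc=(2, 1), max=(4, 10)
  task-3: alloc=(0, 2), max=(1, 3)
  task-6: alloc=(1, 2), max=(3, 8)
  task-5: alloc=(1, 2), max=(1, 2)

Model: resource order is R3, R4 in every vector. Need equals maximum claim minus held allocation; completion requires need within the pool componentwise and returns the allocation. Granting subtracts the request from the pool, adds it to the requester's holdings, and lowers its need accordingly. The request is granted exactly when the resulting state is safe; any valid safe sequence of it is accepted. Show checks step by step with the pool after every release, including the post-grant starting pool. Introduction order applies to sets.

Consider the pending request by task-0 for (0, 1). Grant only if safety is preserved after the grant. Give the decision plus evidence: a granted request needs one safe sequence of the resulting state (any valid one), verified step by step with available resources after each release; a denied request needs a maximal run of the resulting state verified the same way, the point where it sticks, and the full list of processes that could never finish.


GRANT: granting preserves safety; a valid post-grant sequence is task-3, task-5, task-6, task-0.
Key observation: the transfer keeps a workable pool ((1, 2)); task-3 starts the safe sequence.
Step-by-step check of the post-grant state:
  pool = (1, 2)
  run task-3 (needs (1, 1), free (1, 2)); after release of (0, 2) the pool is (1, 4)
  run task-5 (needs (0, 0), free (1, 4)); after release of (1, 2) the pool is (2, 6)
  run task-6 (needs (2, 6), free (2, 6)); after release of (1, 2) the pool is (3, 8)
  run task-0 (needs (2, 8), free (3, 8)); after release of (2, 2) the pool is (5, 10)


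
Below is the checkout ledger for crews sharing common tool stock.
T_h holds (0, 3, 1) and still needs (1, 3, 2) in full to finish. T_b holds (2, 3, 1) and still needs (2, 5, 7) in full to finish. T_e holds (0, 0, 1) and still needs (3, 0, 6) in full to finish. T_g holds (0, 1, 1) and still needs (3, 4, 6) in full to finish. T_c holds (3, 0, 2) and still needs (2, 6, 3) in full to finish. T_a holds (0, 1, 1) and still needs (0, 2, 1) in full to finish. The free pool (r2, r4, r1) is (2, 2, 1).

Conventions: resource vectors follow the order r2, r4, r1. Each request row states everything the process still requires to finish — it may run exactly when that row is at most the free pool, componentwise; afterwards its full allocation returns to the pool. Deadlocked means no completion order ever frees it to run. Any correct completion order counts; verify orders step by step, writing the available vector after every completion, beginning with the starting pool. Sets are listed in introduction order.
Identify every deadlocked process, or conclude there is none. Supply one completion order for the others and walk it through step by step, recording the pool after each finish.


Deadlocked: T_b, T_e and T_g.
Key observation: no order helps: past T_a, T_h, T_c, the free pool tops out at (5, 6, 5), below what each blocked process needs in r1.
One completion order for the rest: T_a, T_h, T_c. Verifying each step:
  pool = (2, 2, 1)
  run T_a (needs (0, 2, 1), free (2, 2, 1)); after release of (0, 1, 1) the pool is (2, 3, 2)
  run T_h (needs (1, 3, 2), free (2, 3, 2)); after release of (0, 3, 1) the pool is (2, 6, 3)
  run T_c (needs (2, 6, 3), free (2, 6, 3)); after release of (3, 0, 2) the pool is (5, 6, 5)
The blocked processes can never fit:
  T_b still needs (2, 5, 7) but only (5, 6, 5) is free — short on r1
  T_e still needs (3, 0, 6) but only (5, 6, 5) is free — short on r1
  T_g still needs (3, 4, 6) but only (5, 6, 5) is free — short on r1


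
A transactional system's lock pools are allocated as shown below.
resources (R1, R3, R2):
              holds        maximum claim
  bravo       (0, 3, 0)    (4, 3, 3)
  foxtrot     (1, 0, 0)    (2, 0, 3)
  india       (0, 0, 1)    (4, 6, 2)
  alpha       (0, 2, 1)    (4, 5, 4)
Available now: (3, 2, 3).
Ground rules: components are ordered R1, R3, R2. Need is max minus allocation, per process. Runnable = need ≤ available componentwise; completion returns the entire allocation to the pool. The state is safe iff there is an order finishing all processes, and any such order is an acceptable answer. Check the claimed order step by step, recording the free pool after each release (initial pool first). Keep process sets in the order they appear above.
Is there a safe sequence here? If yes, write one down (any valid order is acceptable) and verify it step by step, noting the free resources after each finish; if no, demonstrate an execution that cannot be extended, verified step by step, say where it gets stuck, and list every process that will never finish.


The state is SAFE; one workable sequence: foxtrot, bravo, alpha, india.
Key observation: at foxtrot the run first touches a limit — (1, 0, 3) against (3, 2, 3), exact on a resource it actually requests.
Walking it through:
  pool = (3, 2, 3)
  foxtrot: need (1, 0, 3) fits (3, 2, 3); releases (1, 0, 0), pool now (4, 2, 3)
  bravo: need (4, 0, 3) fits (4, 2, 3); releases (0, 3, 0), pool now (4, 5, 3)
  alpha: need (4, 3, 3) fits (4, 5, 3); releases (0, 2, 1), pool now (4, 7, 4)
  india: need (4, 6, 1) fits (4, 7, 4); releases (0, 0, 1), pool now (4, 7, 5)


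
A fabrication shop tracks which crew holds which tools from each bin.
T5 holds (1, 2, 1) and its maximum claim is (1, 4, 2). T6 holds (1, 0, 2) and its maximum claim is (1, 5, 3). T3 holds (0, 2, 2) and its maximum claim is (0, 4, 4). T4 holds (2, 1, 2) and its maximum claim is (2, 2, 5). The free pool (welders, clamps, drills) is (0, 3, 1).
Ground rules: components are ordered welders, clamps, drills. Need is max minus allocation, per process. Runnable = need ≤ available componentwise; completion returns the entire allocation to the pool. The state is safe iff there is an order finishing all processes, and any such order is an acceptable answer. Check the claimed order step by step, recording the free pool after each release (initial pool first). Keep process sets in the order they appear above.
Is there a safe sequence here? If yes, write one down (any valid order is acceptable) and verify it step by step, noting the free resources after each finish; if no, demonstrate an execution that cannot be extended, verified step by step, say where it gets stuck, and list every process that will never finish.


SAFE, for example via the order T5, T6, T3, T4.
Key observation: T5 is the earliest step where a requested resource binds exactly: need (0, 2, 1), pool (0, 3, 1) at its turn.
Verifying each step:
  pool = (0, 3, 1)
  T5: need (0, 2, 1) fits (0, 3, 1); releases (1, 2, 1), pool now (1, 5, 2)
  T6: need (0, 5, 1) fits (1, 5, 2); releases (1, 0, 2), pool now (2, 5, 4)
  T3: need (0, 2, 2) fits (2, 5, 4); releases (0, 2, 2), pool now (2, 7, 6)
  T4: need (0, 1, 3) fits (2, 7, 6); releases (2, 1, 2), pool now (4, 8, 8)


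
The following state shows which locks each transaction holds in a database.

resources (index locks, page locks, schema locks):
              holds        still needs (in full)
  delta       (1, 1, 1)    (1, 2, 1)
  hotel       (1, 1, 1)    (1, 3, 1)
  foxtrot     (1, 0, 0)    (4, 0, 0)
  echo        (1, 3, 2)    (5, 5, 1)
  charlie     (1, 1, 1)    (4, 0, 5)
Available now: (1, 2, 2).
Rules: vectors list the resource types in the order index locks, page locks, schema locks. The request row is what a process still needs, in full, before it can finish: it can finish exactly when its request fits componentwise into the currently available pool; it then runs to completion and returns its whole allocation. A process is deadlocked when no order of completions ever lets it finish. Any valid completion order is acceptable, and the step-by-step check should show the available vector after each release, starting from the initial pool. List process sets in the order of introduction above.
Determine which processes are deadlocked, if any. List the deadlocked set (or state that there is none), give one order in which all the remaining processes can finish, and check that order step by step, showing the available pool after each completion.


Deadlocked set: foxtrot, echo and charlie.
Key observation: the pool after delta, hotel is (3, 4, 4); every surviving request exceeds it in index locks, so progress ends there.
The rest can finish in the order delta, hotel. Walking it through:
  pool = (1, 2, 2)
  delta: need (1, 2, 1) fits (1, 2, 2); releases (1, 1, 1), pool now (2, 3, 3)
  hotel: need (1, 3, 1) fits (2, 3, 3); releases (1, 1, 1), pool now (3, 4, 4)
The blocked processes can never fit:
  foxtrot cannot run: need (4, 0, 0) vs free (3, 4, 4) (insufficient index locks)
  echo cannot run: need (5, 5, 1) vs free (3, 4, 4) (insufficient index locks and page locks)
  charlie cannot run: need (4, 0, 5) vs free (3, 4, 4) (insufficient index locks and schema locks)


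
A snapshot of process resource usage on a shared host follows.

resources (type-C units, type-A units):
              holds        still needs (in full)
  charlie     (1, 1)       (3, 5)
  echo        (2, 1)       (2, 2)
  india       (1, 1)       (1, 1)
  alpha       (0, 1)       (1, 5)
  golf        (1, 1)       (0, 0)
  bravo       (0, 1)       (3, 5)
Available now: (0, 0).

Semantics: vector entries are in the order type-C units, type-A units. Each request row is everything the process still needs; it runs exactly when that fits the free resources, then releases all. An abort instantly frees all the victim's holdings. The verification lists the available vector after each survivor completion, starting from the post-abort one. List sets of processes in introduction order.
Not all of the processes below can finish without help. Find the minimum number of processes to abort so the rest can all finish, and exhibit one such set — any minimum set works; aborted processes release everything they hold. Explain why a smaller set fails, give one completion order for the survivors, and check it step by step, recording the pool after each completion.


Abort charlie and bravo.
Key observation: the returned (1, 2) from charlie and bravo is what brings alpha — unrunnable before, under any order — into play at step 4.
Minimality, checking each single-abort alternative: charlie alone leaves alpha blocked (short on type-A units); echo alone leaves charlie blocked (short on type-A units); india alone leaves charlie blocked (short on type-A units); alpha alone leaves charlie blocked (short on type-A units); golf alone leaves charlie blocked (short on type-A units); bravo alone leaves charlie blocked (short on type-A units).
One survivor order: india, golf, echo, alpha. Verifying each step (post-abort pool first):
  pool = (1, 2)
  india: need (1, 1) fits (1, 2); releases (1, 1), pool now (2, 3)
  golf: need (0, 0) fits (2, 3); releases (1, 1), pool now (3, 4)
  echo: need (2, 2) fits (3, 4); releases (2, 1), pool now (5, 5)
  alpha: need (1, 5) fits (5, 5); releases (0, 1), pool now (5, 6)


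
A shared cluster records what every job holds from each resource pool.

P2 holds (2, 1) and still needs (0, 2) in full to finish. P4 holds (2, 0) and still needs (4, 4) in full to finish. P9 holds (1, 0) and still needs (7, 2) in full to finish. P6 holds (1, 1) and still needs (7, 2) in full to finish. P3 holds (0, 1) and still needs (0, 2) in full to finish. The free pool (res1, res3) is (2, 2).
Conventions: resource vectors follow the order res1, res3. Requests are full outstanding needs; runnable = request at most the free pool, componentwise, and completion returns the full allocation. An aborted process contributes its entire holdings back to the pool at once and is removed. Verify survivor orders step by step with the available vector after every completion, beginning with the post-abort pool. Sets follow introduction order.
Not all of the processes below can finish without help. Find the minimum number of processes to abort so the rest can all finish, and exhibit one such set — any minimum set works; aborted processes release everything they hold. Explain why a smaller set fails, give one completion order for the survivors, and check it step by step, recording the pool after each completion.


Abort P6.
Key observation: before aborting P6, P9 was permanently blocked — no order could ever run it; afterwards it completes at step 4.
Minimality: the empty abort set fails — the state is deadlocked as it stands.
The survivors complete as P3, P2, P4, P9. Check, step by step (starting from the post-abort pool):
  pool = (3, 3)
  run P3 (needs (0, 2), free (3, 3)); after release of (0, 1) the pool is (3, 4)
  run P2 (needs (0, 2), free (3, 4)); after release of (2, 1) the pool is (5, 5)
  run P4 (needs (4, 4), free (5, 5)); after release of (2, 0) the pool is (7, 5)
  run P9 (needs (7, 2), free (7, 5)); after release of (1, 0) the pool is (8, 5)


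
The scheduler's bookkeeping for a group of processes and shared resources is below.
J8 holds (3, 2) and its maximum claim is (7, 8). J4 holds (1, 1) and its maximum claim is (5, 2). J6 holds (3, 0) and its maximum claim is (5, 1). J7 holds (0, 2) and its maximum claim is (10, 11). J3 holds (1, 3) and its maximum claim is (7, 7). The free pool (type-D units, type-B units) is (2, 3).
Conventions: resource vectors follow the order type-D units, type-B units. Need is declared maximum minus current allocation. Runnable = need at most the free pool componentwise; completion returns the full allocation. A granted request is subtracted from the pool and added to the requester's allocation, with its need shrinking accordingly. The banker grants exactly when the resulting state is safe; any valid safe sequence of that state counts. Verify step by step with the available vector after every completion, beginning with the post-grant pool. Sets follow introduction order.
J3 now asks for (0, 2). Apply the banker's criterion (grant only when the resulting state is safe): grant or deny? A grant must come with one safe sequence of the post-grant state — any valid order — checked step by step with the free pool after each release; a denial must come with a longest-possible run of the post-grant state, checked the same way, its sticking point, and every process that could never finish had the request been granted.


GRANT: granting preserves safety; a valid post-grant sequence is J6, J4, J3, J8, J7.
Key observation: the transfer keeps a workable pool ((2, 1)); J6 starts the safe sequence.
Check on the post-grant state, step by step:
  pool = (2, 1)
  J6 needs (2, 1) <= (2, 1) -> finishes; pool += (3, 0) = (5, 1)
  J4 needs (4, 1) <= (5, 1) -> finishes; pool += (1, 1) = (6, 2)
  J3 needs (6, 2) <= (6, 2) -> finishes; pool += (1, 5) = (7, 7)
  J8 needs (4, 6) <= (7, 7) -> finishes; pool += (3, 2) = (10, 9)
  J7 needs (10, 9) <= (10, 9) -> finishes; pool += (0, 2) = (10, 11)
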